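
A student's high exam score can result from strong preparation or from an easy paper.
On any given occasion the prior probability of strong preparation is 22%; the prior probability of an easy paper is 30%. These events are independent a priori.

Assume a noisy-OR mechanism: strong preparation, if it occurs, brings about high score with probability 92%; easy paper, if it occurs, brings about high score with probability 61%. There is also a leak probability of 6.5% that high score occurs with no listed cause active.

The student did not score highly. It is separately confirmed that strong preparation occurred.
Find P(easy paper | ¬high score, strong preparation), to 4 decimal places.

P(easy paper | ¬high score, strong preparation) ≈ 0.1432

Under noisy-OR, P(high score | causes) = 1 − (1−0.065)·∏(1−qᵢ) over the active causes.
P(¬high score | strong preparation) = 0.0748·0.7 + 0.029172·0.3 = 0.052360 + 0.008752 = 0.061112
Restricting to configurations with easy paper present: 0.029172·0.3 = 0.008752.
P(easy paper | ¬high score, strong preparation) = 0.008752 / 0.061112 ≈ 0.1432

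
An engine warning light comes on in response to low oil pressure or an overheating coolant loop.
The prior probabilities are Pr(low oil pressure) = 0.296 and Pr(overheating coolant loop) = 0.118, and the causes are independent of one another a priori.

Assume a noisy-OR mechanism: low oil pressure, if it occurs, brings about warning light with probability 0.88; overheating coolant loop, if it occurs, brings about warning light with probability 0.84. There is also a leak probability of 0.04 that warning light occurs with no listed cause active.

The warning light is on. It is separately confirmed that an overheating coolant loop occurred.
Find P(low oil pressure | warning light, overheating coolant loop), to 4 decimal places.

Under noisy-OR, P(warning light | causes) = 1 − (1−0.04)·∏(1−qᵢ) over the active causes.
P(warning light | overheating coolant loop) = 0.8464·0.704 + 0.981568·0.296 = 0.595866 + 0.290544 = 0.886410
Restricting to configurations with low oil pressure present: 0.981568·0.296 = 0.290544.
P(low oil pressure | warning light, overheating coolant loop) = 0.290544 / 0.886410 ≈ 0.3278

P(low oil pressure | warning light, overheating coolant loop) ≈ 0.3278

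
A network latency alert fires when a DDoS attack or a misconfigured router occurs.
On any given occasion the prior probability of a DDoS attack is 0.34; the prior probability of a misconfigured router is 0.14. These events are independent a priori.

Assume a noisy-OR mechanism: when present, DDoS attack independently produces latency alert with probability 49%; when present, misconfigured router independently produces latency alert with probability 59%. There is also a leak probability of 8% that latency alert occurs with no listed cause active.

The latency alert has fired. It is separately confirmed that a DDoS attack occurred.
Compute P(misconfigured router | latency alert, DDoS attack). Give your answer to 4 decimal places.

P(misconfigured router | latency alert, DDoS attack) ≈ 0.1985

Under noisy-OR, P(latency alert | causes) = 1 − (1−0.08)·∏(1−qᵢ) over the active causes.
Enumerate both values of misconfigured router and weight by the priors:
  P(latency alert | DDoS attack) = 0.5308*0.86 + 0.807628*0.14
        = 0.456488 + 0.113068 = 0.569556
Configurations with misconfigured router contribute 0.113068, so
  P(misconfigured router | latency alert, DDoS attack) = 0.113068 / 0.569556 ≈ 0.1985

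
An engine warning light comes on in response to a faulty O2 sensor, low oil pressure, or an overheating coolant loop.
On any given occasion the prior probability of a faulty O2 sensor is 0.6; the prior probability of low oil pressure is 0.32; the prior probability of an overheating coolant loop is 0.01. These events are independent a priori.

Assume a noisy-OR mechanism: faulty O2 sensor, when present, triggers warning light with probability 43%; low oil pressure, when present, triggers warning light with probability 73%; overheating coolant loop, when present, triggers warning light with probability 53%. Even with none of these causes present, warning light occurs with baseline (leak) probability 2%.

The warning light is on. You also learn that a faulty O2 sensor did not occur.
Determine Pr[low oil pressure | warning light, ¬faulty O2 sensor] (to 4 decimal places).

Pr[low oil pressure | warning light, ¬faulty O2 sensor] ≈ 0.9323

Under noisy-OR, P(warning light | causes) = 1 − (1−0.02)·∏(1−qᵢ) over the active causes.
P(warning light | ¬faulty O2 sensor) = 0.02×0.68×0.99 + 0.5394×0.68×0.01 + 0.7354×0.32×0.99 + 0.875638×0.32×0.01 = 0.013464 + 0.003668 + 0.232975 + 0.002802 = 0.252909
The low oil pressure-present share is 0.232975 + 0.002802 = 0.235777.
So P(low oil pressure | warning light, ¬faulty O2 sensor) = 0.235777/0.252909 ≈ 0.9323.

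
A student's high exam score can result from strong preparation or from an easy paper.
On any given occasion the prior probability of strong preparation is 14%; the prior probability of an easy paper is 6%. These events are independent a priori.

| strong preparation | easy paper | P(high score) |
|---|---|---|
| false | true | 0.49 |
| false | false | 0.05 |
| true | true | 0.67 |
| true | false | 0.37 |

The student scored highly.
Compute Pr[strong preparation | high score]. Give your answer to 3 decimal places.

Pr[strong preparation | high score] ≈ 0.453

Enumerate the 4 (strong preparation, easy paper) configurations and weight by the priors:
  P(high score) = 0.05·0.86·0.94 + 0.49·0.86·0.06 + 0.37·0.14·0.94 + 0.67·0.14·0.06
        = 0.040420 + 0.025284 + 0.048692 + 0.005628 = 0.120024
Configurations with strong preparation contribute 0.054320, so
  P(strong preparation | high score) = 0.054320 / 0.120024 ≈ 0.453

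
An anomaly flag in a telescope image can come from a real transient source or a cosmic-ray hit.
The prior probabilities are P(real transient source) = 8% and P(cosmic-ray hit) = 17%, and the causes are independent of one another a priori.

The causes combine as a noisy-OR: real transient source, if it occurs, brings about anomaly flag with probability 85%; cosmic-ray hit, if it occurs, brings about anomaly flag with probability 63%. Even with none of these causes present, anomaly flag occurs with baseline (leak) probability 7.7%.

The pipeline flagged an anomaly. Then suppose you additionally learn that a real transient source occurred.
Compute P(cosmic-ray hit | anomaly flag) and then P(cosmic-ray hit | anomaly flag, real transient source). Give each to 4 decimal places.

Under noisy-OR, P(anomaly flag | causes) = 1 − (1−0.077)·∏(1−qᵢ) over the active causes.
Enumerate the 4 (real transient source, cosmic-ray hit) configurations and weight by the priors:
  P(anomaly flag) = 0.077*0.92*0.83 + 0.65849*0.92*0.17 + 0.86155*0.08*0.83 + 0.948773*0.08*0.17
        = 0.058797 + 0.102988 + 0.057207 + 0.012903 = 0.231895
Keeping only the cosmic-ray hit-present terms gives 0.115891, so
  P(cosmic-ray hit | anomaly flag) = 0.115891 / 0.231895 ≈ 0.4998

Now condition on the additional information:
Sum P(anomaly flag|·) weighted by the priors over both values of cosmic-ray hit:
  P(anomaly flag | real transient source) = 0.86155×0.83 + 0.948773×0.17
        = 0.715086 + 0.161291 = 0.876377
Configurations with cosmic-ray hit contribute 0.161291, so
  P(cosmic-ray hit | anomaly flag, real transient source) = 0.161291 / 0.876377 ≈ 0.1840
This is intercausal reasoning (explaining away): once real transient source accounts for the anomaly flag, cosmic-ray hit becomes less likely.

P(cosmic-ray hit | anomaly flag) ≈ 0.4998; P(cosmic-ray hit | anomaly flag, real transient source) ≈ 0.1840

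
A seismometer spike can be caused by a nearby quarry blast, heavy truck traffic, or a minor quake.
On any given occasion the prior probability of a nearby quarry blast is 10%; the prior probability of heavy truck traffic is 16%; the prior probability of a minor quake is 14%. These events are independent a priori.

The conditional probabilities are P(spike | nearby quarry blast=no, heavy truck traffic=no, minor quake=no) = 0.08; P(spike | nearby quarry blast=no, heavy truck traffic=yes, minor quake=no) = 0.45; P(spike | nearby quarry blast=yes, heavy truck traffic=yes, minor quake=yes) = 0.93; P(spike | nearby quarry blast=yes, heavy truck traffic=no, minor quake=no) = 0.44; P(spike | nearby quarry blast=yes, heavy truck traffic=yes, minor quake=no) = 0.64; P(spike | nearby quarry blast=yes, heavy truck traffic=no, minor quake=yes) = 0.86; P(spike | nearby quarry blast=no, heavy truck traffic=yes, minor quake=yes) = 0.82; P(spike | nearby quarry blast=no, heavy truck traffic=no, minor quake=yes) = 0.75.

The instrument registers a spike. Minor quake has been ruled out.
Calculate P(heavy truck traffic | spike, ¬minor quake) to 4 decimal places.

P(spike | ¬minor quake) = 0.08*0.9*0.84 + 0.45*0.9*0.16 + 0.44*0.1*0.84 + 0.64*0.1*0.16 = 0.060480 + 0.064800 + 0.036960 + 0.010240 = 0.172480
Of this, 0.075040 comes from 0.064800 + 0.010240 (the heavy truck traffic=true cases).
So P(heavy truck traffic | spike, ¬minor quake) = 0.075040/0.172480 ≈ 0.4351.

P(heavy truck traffic | spike, ¬minor quake) ≈ 0.4351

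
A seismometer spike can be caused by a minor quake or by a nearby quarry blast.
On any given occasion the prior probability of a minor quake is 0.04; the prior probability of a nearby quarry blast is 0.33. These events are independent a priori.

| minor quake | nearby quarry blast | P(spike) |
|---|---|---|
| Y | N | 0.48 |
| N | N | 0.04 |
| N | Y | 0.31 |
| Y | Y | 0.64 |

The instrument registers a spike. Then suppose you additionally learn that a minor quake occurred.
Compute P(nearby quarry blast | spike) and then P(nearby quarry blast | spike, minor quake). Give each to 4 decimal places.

P(nearby quarry blast | spike) ≈ 0.7343; P(nearby quarry blast | spike, minor quake) ≈ 0.3964

P(spike) = 0.04·0.96·0.67 + 0.31·0.96·0.33 + 0.48·0.04·0.67 + 0.64·0.04·0.33 = 0.025728 + 0.098208 + 0.012864 + 0.008448 = 0.145248
Of this, 0.106656 comes from 0.098208 + 0.008448 (the nearby quarry blast=true cases).
P(nearby quarry blast | spike) = 0.106656 / 0.145248 ≈ 0.7343

With the extra evidence:
Weight on nearby quarry blast=true, given the evidence: 0.64·0.33 = 0.211200
The normalizing constant is 0.48·0.67 + 0.64·0.33 = 0.532800
Posterior = 0.211200 / 0.532800 ≈ 0.3964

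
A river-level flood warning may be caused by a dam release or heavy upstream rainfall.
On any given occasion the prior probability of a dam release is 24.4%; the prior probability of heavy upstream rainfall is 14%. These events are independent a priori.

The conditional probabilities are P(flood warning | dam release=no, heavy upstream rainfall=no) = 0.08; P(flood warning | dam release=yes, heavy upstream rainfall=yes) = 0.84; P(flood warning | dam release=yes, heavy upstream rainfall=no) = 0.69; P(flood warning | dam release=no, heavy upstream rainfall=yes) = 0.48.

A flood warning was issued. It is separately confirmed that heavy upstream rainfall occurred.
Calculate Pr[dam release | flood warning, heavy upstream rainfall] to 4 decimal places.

Pr[dam release | flood warning, heavy upstream rainfall] ≈ 0.3609

By total probability over both values of dam release:
  P(flood warning | heavy upstream rainfall) = 0.48*0.756 + 0.84*0.244
        = 0.362880 + 0.204960 = 0.567840
Keeping only the dam release-present terms gives 0.204960, so
  P(dam release | flood warning, heavy upstream rainfall) = 0.204960 / 0.567840 ≈ 0.3609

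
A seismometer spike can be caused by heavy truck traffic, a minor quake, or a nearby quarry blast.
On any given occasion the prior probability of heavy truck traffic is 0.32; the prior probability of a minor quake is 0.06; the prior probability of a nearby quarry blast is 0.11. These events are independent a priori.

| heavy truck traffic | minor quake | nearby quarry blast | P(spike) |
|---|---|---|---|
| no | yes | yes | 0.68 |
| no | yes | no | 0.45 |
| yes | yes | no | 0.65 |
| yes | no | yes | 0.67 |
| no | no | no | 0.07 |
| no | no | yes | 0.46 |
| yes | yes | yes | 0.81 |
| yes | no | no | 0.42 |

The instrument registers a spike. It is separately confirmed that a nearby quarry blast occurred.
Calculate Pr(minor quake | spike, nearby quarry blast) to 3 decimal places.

Pr(minor quake | spike, nearby quarry blast) ≈ 0.080

P(spike | nearby quarry blast) = 0.46·0.68·0.94 + 0.68·0.68·0.06 + 0.67·0.32·0.94 + 0.81·0.32·0.06 = 0.294032 + 0.027744 + 0.201536 + 0.015552 = 0.538864
The minor quake-present share is 0.027744 + 0.015552 = 0.043296.
P(minor quake | spike, nearby quarry blast) = 0.043296 / 0.538864 ≈ 0.080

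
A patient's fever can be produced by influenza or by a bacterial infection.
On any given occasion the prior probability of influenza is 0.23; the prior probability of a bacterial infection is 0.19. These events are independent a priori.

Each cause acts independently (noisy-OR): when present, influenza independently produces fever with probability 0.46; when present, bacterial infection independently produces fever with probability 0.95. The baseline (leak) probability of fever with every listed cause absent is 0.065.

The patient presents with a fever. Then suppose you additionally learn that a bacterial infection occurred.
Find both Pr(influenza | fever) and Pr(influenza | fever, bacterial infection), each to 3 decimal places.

Under noisy-OR, P(fever | causes) = 1 − (1−0.065)·∏(1−qᵢ) over the active causes.
P(fever) = 0.065·0.77·0.81 + 0.95325·0.77·0.19 + 0.4951·0.23·0.81 + 0.974755·0.23·0.19 = 0.040541 + 0.139460 + 0.092237 + 0.042597 = 0.314835
The influenza-present share is 0.092237 + 0.042597 = 0.134834.
P(influenza | fever) = 0.134834 / 0.314835 ≈ 0.428

With the extra evidence:
P(fever | bacterial infection) = 0.95325*0.77 + 0.974755*0.23 = 0.734003 + 0.224194 = 0.958197
Of this, 0.224194 comes from 0.974755*0.23 (the influenza=true cases).
Hence the posterior is 0.224194/0.958197 ≈ 0.234.
Conditioning on bacterial infection lowers the posterior on influenza: the classic explaining-away effect in a common-effect structure.

Pr(influenza | fever) ≈ 0.428; Pr(influenza | fever, bacterial infection) ≈ 0.234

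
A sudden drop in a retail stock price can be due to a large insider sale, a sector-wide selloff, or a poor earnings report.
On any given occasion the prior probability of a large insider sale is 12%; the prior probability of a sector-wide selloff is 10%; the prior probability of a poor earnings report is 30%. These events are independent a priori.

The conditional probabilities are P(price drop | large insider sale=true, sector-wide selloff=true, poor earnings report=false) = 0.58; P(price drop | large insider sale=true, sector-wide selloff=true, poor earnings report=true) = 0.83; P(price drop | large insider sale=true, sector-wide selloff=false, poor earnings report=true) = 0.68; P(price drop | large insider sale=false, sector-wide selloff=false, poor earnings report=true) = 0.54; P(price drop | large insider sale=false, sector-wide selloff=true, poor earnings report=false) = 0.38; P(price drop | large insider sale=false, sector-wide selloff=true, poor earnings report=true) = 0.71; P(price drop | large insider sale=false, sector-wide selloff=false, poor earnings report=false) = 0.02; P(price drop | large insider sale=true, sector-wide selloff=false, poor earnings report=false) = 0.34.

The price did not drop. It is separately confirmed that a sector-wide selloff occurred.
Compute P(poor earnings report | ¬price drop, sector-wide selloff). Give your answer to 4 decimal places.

P(poor earnings report | ¬price drop, sector-wide selloff) ≈ 0.1654

Enumerate the 4 (large insider sale, poor earnings report) configurations and weight by the priors:
  P(¬price drop | sector-wide selloff) = 0.62·0.88·0.7 + 0.29·0.88·0.3 + 0.42·0.12·0.7 + 0.17·0.12·0.3
        = 0.381920 + 0.076560 + 0.035280 + 0.006120 = 0.499880
Configurations with poor earnings report contribute 0.082680, so
  P(poor earnings report | ¬price drop, sector-wide selloff) = 0.082680 / 0.499880 ≈ 0.1654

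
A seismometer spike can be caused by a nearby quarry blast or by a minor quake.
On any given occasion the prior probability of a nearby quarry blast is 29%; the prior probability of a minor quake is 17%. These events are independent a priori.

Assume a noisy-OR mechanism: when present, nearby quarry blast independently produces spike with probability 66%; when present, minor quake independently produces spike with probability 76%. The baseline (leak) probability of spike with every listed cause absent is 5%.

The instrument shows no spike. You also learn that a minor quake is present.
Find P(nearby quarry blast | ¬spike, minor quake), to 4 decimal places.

P(nearby quarry blast | ¬spike, minor quake) ≈ 0.1219

Under noisy-OR, P(spike | causes) = 1 − (1−0.05)·∏(1−qᵢ) over the active causes.
P(¬spike | minor quake) = 0.228·0.71 + 0.07752·0.29 = 0.161880 + 0.022481 = 0.184361
The nearby quarry blast-present share is 0.07752·0.29 = 0.022481.
So P(nearby quarry blast | ¬spike, minor quake) = 0.022481/0.184361 ≈ 0.1219.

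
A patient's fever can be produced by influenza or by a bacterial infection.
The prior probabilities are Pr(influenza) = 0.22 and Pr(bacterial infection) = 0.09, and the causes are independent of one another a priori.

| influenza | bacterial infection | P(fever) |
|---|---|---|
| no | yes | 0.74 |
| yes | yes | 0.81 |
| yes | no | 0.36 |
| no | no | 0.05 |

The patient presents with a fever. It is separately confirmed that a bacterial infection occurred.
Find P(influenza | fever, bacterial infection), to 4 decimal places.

Weight on influenza=true, given the evidence: 0.81·0.22 = 0.178200
Denominator P(fever | bacterial infection): 0.74·0.78 + 0.81·0.22 = 0.755400
Posterior = 0.178200 / 0.755400 ≈ 0.2359

P(influenza | fever, bacterial infection) ≈ 0.2359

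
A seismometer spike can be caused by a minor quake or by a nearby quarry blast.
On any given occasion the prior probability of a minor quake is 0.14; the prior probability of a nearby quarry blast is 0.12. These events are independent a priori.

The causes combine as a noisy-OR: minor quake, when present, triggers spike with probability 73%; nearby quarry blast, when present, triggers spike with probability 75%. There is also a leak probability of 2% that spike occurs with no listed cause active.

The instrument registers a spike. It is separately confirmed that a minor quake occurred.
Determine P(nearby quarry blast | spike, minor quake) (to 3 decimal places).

P(nearby quarry blast | spike, minor quake) ≈ 0.148

Under noisy-OR, P(spike | causes) = 1 − (1−0.02)·∏(1−qᵢ) over the active causes.
P(spike | minor quake) = 0.7354×0.88 + 0.93385×0.12 = 0.647152 + 0.112062 = 0.759214
The nearby quarry blast-present share is 0.93385×0.12 = 0.112062.
So P(nearby quarry blast | spike, minor quake) = 0.112062/0.759214 ≈ 0.148.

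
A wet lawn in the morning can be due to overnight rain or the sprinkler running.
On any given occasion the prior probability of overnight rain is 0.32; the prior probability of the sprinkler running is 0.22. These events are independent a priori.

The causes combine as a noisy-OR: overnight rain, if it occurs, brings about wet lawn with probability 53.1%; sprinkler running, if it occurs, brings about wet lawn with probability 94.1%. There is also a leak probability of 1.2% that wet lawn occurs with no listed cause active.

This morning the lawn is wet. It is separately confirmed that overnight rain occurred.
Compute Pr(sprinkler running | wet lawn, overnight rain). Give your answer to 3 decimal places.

Pr(sprinkler running | wet lawn, overnight rain) ≈ 0.338

Under noisy-OR, P(wet lawn | causes) = 1 − (1−0.012)·∏(1−qᵢ) over the active causes.
By total probability over both values of sprinkler running:
  P(wet lawn | overnight rain) = 0.536628·0.78 + 0.972661·0.22
        = 0.418570 + 0.213985 = 0.632555
Configurations with sprinkler running contribute 0.213985, so
  P(sprinkler running | wet lawn, overnight rain) = 0.213985 / 0.632555 ≈ 0.338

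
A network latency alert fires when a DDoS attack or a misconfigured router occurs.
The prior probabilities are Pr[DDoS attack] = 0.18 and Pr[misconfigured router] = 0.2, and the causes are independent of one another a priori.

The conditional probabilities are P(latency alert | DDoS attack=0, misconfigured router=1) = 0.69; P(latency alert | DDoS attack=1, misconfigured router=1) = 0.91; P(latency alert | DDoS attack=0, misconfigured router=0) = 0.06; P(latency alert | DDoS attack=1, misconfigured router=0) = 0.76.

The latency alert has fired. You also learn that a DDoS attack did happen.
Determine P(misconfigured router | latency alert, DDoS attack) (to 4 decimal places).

P(misconfigured router | latency alert, DDoS attack) ≈ 0.2304

Sum P(latency alert|·) weighted by the priors over both values of misconfigured router:
  P(latency alert | DDoS attack) = 0.76·0.8 + 0.91·0.2
        = 0.608000 + 0.182000 = 0.790000
Keeping only the misconfigured router-present terms gives 0.182000, so
  P(misconfigured router | latency alert, DDoS attack) = 0.182000 / 0.790000 ≈ 0.2304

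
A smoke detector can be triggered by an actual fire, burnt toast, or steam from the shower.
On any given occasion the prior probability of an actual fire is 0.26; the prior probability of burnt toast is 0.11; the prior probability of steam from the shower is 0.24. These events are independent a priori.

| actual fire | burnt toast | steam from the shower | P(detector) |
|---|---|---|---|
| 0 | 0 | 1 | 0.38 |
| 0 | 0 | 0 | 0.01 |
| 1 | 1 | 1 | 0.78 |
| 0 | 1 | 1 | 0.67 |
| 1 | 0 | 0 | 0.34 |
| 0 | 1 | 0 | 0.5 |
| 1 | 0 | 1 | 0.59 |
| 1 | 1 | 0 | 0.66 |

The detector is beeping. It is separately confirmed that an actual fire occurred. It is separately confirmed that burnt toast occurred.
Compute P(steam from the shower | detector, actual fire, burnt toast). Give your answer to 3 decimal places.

P(steam from the shower | detector, actual fire, burnt toast) ≈ 0.272

By total probability over both values of steam from the shower:
  P(detector | actual fire, burnt toast) = 0.66×0.76 + 0.78×0.24
        = 0.501600 + 0.187200 = 0.688800
The terms with steam from the shower present sum to 0.187200, so
  P(steam from the shower | detector, actual fire, burnt toast) = 0.187200 / 0.688800 ≈ 0.272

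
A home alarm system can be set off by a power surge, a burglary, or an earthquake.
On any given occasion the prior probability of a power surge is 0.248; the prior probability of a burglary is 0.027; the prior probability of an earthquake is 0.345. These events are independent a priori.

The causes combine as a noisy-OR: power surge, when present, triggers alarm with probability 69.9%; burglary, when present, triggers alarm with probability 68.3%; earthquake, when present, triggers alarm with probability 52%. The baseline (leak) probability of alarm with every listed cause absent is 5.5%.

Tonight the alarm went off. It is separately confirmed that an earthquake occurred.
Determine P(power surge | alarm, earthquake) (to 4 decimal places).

P(power surge | alarm, earthquake) ≈ 0.3398

Under noisy-OR, P(alarm | causes) = 1 − (1−0.055)·∏(1−qᵢ) over the active causes.
By total probability over the 4 (power surge, burglary) configurations:
  P(alarm | earthquake) = 0.5464·0.752·0.973 + 0.856209·0.752·0.027 + 0.863466·0.248·0.973 + 0.956719·0.248·0.027
        = 0.399799 + 0.017384 + 0.208358 + 0.006406 = 0.631947
The terms with power surge present sum to 0.214764, so
  P(power surge | alarm, earthquake) = 0.214764 / 0.631947 ≈ 0.3398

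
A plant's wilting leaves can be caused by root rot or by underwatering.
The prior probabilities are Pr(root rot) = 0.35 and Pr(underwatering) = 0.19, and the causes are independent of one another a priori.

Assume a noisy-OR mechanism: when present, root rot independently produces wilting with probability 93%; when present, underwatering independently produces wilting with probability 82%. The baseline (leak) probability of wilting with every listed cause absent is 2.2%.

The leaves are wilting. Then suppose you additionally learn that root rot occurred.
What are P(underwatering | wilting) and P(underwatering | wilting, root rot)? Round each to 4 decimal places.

Under noisy-OR, P(wilting | causes) = 1 − (1−0.022)·∏(1−qᵢ) over the active causes.
P(wilting) = 0.022×0.65×0.81 + 0.82396×0.65×0.19 + 0.93154×0.35×0.81 + 0.987677×0.35×0.19 = 0.011583 + 0.101759 + 0.264092 + 0.065681 = 0.443115
The underwatering-present share is 0.101759 + 0.065681 = 0.167440.
Hence the posterior is 0.167440/0.443115 ≈ 0.3779.

Now condition on the additional information:
P(wilting | root rot) = 0.93154*0.81 + 0.987677*0.19 = 0.754547 + 0.187659 = 0.942206
Restricting to configurations with underwatering present: 0.987677*0.19 = 0.187659.
So P(underwatering | wilting, root rot) = 0.187659/0.942206 ≈ 0.1992.

P(underwatering | wilting) ≈ 0.3779; P(underwatering | wilting, root rot) ≈ 0.1992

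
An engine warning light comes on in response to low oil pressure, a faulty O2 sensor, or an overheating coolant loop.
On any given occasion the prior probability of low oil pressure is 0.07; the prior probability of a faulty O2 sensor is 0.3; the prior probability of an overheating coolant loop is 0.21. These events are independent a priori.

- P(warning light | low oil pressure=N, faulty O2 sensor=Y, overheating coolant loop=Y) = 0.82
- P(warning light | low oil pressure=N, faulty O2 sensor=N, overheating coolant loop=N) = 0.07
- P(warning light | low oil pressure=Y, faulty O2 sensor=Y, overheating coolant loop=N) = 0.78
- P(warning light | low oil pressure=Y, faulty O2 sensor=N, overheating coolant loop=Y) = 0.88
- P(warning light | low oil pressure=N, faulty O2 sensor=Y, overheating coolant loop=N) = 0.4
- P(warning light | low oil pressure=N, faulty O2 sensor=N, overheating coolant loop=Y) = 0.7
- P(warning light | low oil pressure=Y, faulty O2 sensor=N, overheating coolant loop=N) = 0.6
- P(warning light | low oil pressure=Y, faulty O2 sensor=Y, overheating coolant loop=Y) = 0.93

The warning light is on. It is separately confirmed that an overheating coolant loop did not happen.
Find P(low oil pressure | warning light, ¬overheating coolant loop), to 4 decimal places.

By total probability over the 4 (low oil pressure, faulty O2 sensor) configurations:
  P(warning light | ¬overheating coolant loop) = 0.07·0.93·0.7 + 0.4·0.93·0.3 + 0.6·0.07·0.7 + 0.78·0.07·0.3
        = 0.045570 + 0.111600 + 0.029400 + 0.016380 = 0.202950
Keeping only the low oil pressure-present terms gives 0.045780, so
  P(low oil pressure | warning light, ¬overheating coolant loop) = 0.045780 / 0.202950 ≈ 0.2256

P(low oil pressure | warning light, ¬overheating coolant loop) ≈ 0.2256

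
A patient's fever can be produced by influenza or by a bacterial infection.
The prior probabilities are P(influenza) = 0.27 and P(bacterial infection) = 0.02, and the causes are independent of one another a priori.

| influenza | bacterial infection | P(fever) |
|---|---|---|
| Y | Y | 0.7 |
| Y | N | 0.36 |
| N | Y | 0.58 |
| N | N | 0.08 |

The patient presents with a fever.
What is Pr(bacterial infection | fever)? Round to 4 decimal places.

Pr(bacterial infection | fever) ≈ 0.0743

P(fever) = 0.08*0.73*0.98 + 0.58*0.73*0.02 + 0.36*0.27*0.98 + 0.7*0.27*0.02 = 0.057232 + 0.008468 + 0.095256 + 0.003780 = 0.164736
The bacterial infection-present share is 0.008468 + 0.003780 = 0.012248.
So P(bacterial infection | fever) = 0.012248/0.164736 ≈ 0.0743.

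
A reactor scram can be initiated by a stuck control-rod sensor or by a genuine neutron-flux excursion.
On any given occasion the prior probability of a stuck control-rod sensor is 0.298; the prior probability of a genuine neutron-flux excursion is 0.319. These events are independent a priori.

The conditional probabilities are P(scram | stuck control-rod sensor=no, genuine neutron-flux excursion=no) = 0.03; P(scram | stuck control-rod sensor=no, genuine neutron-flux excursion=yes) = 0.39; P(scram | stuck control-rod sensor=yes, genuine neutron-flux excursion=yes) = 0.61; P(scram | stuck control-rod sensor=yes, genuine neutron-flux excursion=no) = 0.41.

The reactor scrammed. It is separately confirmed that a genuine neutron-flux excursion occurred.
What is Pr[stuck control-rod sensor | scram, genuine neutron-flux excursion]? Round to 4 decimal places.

Pr[stuck control-rod sensor | scram, genuine neutron-flux excursion] ≈ 0.3990

Weight on stuck control-rod sensor=true, given the evidence: 0.61·0.298 = 0.181780
Denominator P(scram | genuine neutron-flux excursion): 0.39·0.702 + 0.61·0.298 = 0.455560
P(stuck control-rod sensor | scram, genuine neutron-flux excursion) = 0.181780/0.455560 ≈ 0.3990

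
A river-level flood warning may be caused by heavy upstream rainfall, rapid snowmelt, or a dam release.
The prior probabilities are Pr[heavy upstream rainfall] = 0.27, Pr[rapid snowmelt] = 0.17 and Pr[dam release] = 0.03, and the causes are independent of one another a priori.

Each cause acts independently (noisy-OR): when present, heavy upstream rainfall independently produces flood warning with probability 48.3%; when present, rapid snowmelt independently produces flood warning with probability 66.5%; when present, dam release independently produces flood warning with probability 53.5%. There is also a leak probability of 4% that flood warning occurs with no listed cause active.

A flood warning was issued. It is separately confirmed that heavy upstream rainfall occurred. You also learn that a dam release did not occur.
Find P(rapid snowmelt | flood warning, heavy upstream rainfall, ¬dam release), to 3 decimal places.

P(rapid snowmelt | flood warning, heavy upstream rainfall, ¬dam release) ≈ 0.253

Under noisy-OR, P(flood warning | causes) = 1 − (1−0.04)·∏(1−qᵢ) over the active causes.
P(flood warning | heavy upstream rainfall, ¬dam release) = 0.50368·0.83 + 0.833733·0.17 = 0.418054 + 0.141735 = 0.559789
The rapid snowmelt-present share is 0.833733·0.17 = 0.141735.
So P(rapid snowmelt | flood warning, heavy upstream rainfall, ¬dam release) = 0.141735/0.559789 ≈ 0.253.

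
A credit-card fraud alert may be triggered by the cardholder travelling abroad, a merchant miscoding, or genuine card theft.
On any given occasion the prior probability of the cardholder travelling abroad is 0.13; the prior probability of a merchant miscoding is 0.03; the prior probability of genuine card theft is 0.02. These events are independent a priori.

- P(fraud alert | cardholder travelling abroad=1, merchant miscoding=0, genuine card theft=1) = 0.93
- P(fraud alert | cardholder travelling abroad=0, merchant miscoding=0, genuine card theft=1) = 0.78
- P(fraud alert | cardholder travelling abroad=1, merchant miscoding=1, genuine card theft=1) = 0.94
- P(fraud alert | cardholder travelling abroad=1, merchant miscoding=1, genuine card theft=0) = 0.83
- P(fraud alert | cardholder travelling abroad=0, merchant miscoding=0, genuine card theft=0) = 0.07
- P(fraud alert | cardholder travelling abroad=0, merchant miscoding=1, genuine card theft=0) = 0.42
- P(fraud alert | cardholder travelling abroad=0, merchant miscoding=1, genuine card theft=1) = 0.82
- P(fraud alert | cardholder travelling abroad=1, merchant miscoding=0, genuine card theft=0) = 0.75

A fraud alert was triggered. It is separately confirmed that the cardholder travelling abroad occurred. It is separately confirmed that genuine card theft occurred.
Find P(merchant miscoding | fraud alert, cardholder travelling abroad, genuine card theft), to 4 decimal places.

Sum P(fraud alert|·) weighted by the priors over both values of merchant miscoding:
  P(fraud alert | cardholder travelling abroad, genuine card theft) = 0.93*0.97 + 0.94*0.03
        = 0.902100 + 0.028200 = 0.930300
Configurations with merchant miscoding contribute 0.028200, so
  P(merchant miscoding | fraud alert, cardholder travelling abroad, genuine card theft) = 0.028200 / 0.930300 ≈ 0.0303

P(merchant miscoding | fraud alert, cardholder travelling abroad, genuine card theft) ≈ 0.0303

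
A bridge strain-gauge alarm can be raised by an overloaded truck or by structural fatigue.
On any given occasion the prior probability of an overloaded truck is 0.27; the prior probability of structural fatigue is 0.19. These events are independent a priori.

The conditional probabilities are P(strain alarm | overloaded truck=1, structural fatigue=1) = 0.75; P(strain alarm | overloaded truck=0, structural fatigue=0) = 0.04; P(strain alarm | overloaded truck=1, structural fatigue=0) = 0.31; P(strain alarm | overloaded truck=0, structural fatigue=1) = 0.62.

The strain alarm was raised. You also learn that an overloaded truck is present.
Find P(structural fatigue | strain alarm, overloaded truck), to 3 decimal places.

By total probability over both values of structural fatigue:
  P(strain alarm | overloaded truck) = 0.31·0.81 + 0.75·0.19
        = 0.251100 + 0.142500 = 0.393600
Keeping only the structural fatigue-present terms gives 0.142500, so
  P(structural fatigue | strain alarm, overloaded truck) = 0.142500 / 0.393600 ≈ 0.362

P(structural fatigue | strain alarm, overloaded truck) ≈ 0.362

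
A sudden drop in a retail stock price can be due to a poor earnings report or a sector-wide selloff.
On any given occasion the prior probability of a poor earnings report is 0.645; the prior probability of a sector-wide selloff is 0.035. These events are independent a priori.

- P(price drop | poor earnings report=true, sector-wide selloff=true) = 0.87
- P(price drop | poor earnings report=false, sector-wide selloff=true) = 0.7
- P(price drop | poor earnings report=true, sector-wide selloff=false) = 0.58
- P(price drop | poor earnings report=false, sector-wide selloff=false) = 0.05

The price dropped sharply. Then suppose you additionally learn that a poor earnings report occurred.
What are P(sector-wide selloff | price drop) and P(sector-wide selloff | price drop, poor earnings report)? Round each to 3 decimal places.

Sum P(price drop|·) weighted by the priors over the 4 (poor earnings report, sector-wide selloff) configurations:
  P(price drop) = 0.05*0.355*0.965 + 0.7*0.355*0.035 + 0.58*0.645*0.965 + 0.87*0.645*0.035
        = 0.017129 + 0.008698 + 0.361006 + 0.019640 = 0.406473
The terms with sector-wide selloff present sum to 0.028338, so
  P(sector-wide selloff | price drop) = 0.028338 / 0.406473 ≈ 0.070

With the extra evidence:
Numerator (weight on configurations with sector-wide selloff): 0.87·0.035 = 0.030450
Denominator P(price drop | poor earnings report): 0.58·0.965 + 0.87·0.035 = 0.590150
P(sector-wide selloff | price drop, poor earnings report) = 0.030450/0.590150 ≈ 0.052
Conditioning on poor earnings report lowers the posterior on sector-wide selloff: the classic explaining-away effect in a common-effect structure.

P(sector-wide selloff | price drop) ≈ 0.070; P(sector-wide selloff | price drop, poor earnings report) ≈ 0.052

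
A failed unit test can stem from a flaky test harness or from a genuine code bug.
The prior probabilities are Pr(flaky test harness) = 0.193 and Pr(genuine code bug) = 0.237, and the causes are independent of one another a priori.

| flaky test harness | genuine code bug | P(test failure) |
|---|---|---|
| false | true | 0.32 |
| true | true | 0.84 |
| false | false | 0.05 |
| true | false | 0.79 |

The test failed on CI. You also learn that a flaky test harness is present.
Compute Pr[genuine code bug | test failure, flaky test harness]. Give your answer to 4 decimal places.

Enumerate both values of genuine code bug and weight by the priors:
  P(test failure | flaky test harness) = 0.79×0.763 + 0.84×0.237
        = 0.602770 + 0.199080 = 0.801850
Keeping only the genuine code bug-present terms gives 0.199080, so
  P(genuine code bug | test failure, flaky test harness) = 0.199080 / 0.801850 ≈ 0.2483

Pr[genuine code bug | test failure, flaky test harness] ≈ 0.2483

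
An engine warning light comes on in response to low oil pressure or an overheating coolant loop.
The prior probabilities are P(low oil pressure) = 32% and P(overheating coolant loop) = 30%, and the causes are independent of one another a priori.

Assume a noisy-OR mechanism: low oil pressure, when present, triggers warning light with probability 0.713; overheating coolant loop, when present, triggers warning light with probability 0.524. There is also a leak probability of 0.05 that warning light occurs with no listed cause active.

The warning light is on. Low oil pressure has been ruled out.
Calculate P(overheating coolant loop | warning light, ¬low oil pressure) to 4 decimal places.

P(overheating coolant loop | warning light, ¬low oil pressure) ≈ 0.8244

Under noisy-OR, P(warning light | causes) = 1 − (1−0.05)·∏(1−qᵢ) over the active causes.
Weight on overheating coolant loop=true, given the evidence: 0.5478×0.3 = 0.164340
Normalizer over all consistent configurations: 0.05×0.7 + 0.5478×0.3 = 0.199340
Posterior = 0.164340 / 0.199340 ≈ 0.8244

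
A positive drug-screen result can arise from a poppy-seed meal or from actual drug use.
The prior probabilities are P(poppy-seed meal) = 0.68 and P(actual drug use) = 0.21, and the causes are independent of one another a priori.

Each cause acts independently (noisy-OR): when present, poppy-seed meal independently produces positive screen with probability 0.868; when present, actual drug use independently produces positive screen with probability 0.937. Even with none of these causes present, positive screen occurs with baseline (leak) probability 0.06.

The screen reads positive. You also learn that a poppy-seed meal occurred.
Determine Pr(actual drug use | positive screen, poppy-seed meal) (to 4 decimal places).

Pr(actual drug use | positive screen, poppy-seed meal) ≈ 0.2314

Under noisy-OR, P(positive screen | causes) = 1 − (1−0.06)·∏(1−qᵢ) over the active causes.
P(positive screen | poppy-seed meal) = 0.87592·0.79 + 0.992183·0.21 = 0.691977 + 0.208358 = 0.900335
The actual drug use-present share is 0.992183·0.21 = 0.208358.
So P(actual drug use | positive screen, poppy-seed meal) = 0.208358/0.900335 ≈ 0.2314.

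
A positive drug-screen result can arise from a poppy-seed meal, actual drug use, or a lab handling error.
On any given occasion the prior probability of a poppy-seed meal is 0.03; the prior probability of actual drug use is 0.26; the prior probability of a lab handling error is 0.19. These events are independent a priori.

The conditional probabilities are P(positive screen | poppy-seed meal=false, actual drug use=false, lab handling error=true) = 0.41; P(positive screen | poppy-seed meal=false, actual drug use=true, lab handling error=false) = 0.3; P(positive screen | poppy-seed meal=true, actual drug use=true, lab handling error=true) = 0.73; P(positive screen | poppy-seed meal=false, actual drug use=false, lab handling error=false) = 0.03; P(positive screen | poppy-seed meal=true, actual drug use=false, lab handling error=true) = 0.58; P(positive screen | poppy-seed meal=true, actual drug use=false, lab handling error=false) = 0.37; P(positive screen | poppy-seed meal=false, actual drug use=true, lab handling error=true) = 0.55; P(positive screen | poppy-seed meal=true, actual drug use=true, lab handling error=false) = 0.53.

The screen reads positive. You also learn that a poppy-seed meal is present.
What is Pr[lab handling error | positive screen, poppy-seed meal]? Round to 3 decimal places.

Enumerate the 4 (actual drug use, lab handling error) configurations and weight by the priors:
  P(positive screen | poppy-seed meal) = 0.37×0.74×0.81 + 0.58×0.74×0.19 + 0.53×0.26×0.81 + 0.73×0.26×0.19
        = 0.221778 + 0.081548 + 0.111618 + 0.036062 = 0.451006
The terms with lab handling error present sum to 0.117610, so
  P(lab handling error | positive screen, poppy-seed meal) = 0.117610 / 0.451006 ≈ 0.261

Pr[lab handling error | positive screen, poppy-seed meal] ≈ 0.261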